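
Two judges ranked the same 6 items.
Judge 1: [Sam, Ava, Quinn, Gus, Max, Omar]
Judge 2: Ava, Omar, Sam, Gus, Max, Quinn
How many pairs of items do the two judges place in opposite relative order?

Discordant pairs: 7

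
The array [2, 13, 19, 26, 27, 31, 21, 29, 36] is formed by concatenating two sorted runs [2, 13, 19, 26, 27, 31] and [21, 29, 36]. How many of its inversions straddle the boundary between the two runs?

4

Take each right-half value and tally the left-half values above it:
r = 21: 26, 27, 31 → 3
r = 29: 31 → 1
r = 36: none → 0
Cross-inversions: 3 + 1 + 0 = 4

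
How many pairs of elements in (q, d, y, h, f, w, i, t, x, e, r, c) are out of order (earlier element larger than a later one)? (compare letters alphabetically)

36

Count, for each position, how many later elements it exceeds:
q → d, h, f, i, e, c → 6
d → c → 1
y → h, f, w, i, t, x, e, r, c → 9
h → f, e, c → 3
f → e, c → 2
w → i, t, e, r, c → 5
i → e, c → 2
t → e, r, c → 3
x → e, r, c → 3
e → c → 1
r → c → 1
c → none → 0
Sum: 6 + 1 + 9 + 3 + 2 + 5 + 2 + 3 + 3 + 1 + 1 + 0 = 36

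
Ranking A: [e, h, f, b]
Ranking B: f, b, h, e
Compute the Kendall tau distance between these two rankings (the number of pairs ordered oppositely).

Assign each item its position (1..4) in the first ordering, then rewrite the second ordering as that position sequence:
positions: e→1, h→2, f→3, b→4
second ordering as positions: [3, 4, 2, 1]
Discordant pairs = inversions in this position sequence.
3: 2, 1 → 2
4: 2, 1 → 2
2: 1 → 1
1: 0
Total: 2 + 2 + 1 + 0 = 5

5 discordant pairs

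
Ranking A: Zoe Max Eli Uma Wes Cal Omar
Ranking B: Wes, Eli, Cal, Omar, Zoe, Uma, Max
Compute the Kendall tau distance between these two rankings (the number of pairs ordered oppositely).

13

Assign each item its position (1..7) in the first ordering, then rewrite the second ordering as that position sequence:
positions: Zoe→1, Max→2, Eli→3, Uma→4, Wes→5, Cal→6, Omar→7
second ordering as positions: [5, 3, 6, 7, 1, 4, 2]
Discordant pairs = inversions in this position sequence.
5: 3, 1, 4, 2 → 4
3: 1, 2 → 2
6: 1, 4, 2 → 3
7: 1, 4, 2 → 3
1: 0
4: 2 → 1
2: 0
Total: 4 + 2 + 3 + 3 + 0 + 1 + 0 = 13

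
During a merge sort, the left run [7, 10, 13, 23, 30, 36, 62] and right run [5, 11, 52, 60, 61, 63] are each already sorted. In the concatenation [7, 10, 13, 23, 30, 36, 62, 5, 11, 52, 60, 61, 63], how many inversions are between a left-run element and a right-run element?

15

Count, for every r in R, how many entries of L exceed r:
r = 5: 7, 10, 13, 23, 30, 36, 62 → 7
r = 11: 13, 23, 30, 36, 62 → 5
r = 52: 62 → 1
r = 60: 62 → 1
r = 61: 62 → 1
r = 63: none → 0
Cross-inversions: 7 + 5 + 1 + 1 + 1 + 0 = 15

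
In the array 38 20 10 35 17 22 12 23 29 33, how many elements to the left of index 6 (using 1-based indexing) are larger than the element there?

2 such elements

The element at index 6 is 22.
Elements before it: 38, 20, 10, 35, 17
Those larger than 22: 38, 35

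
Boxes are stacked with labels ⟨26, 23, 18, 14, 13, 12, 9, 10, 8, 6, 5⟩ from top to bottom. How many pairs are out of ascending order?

54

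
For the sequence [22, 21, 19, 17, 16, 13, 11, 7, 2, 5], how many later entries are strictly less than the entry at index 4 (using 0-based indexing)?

The element at index 4 is 16.
Elements after it: 13, 11, 7, 2, 5
Those smaller than 16: 13, 11, 7, 2, 5

5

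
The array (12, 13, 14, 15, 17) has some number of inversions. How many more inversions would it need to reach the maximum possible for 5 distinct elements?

10

Maximum inversions for 5 distinct elements is C(5, 2) = 5·4/2 = 10.
Current inversions — for each element, count later smaller elements:
12: 0
13: 0
14: 0
15: 0
17: 0
Current total: 0 + 0 + 0 + 0 + 0 = 0
Shortfall: 10 − 0 = 10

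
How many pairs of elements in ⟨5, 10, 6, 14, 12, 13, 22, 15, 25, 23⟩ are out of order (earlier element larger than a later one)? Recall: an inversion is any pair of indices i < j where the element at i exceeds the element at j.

For each element, count later entries that are smaller:
5 → none → 0
10 → 6 → 1
6 → none → 0
14 → 12, 13 → 2
12 → none → 0
13 → none → 0
22 → 15 → 1
15 → none → 0
25 → 23 → 1
23 → none → 0
Sum: 0 + 1 + 0 + 2 + 0 + 0 + 1 + 0 + 1 + 0 = 5

5 inversions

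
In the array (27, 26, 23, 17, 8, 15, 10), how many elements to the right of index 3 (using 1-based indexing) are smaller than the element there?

4 such elements

The element at index 3 is 23.
Elements after it: 17, 8, 15, 10
Those smaller than 23: 17, 8, 15, 10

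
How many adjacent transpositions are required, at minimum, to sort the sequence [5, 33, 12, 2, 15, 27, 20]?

8

The minimum number of adjacent swaps to sort an array equals its inversion count, since every such swap removes exactly one inversion.
Count inversions — for each element, later elements that are smaller:
5: 2 → 1
33: 12, 2, 15, 27, 20 → 5
12: 2 → 1
2: none → 0
15: none → 0
27: 20 → 1
20: none → 0
Total inversions: 1 + 5 + 1 + 0 + 0 + 1 + 0 = 8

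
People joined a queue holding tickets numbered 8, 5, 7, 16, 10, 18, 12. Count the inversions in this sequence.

5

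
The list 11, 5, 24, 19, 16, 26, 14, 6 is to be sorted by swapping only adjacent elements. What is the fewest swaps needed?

14

Minimum adjacent swaps = number of inversions (each swap of adjacent out-of-order elements removes one inversion and no swap can remove more).
Count inversions — for each element, later elements that are smaller:
11: 5, 6 → 2
5: none → 0
24: 19, 16, 14, 6 → 4
19: 16, 14, 6 → 3
16: 14, 6 → 2
26: 14, 6 → 2
14: 6 → 1
6: none → 0
Total inversions: 2 + 0 + 4 + 3 + 2 + 2 + 1 + 0 = 14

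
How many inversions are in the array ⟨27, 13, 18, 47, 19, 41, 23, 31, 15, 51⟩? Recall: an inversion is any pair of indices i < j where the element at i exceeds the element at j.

For each element, count later entries that are smaller:
27: 5
13: 0
18: 1
47: 5
19: 1
41: 3
23: 1
31: 1
15: 0
51: 0
Sum: 5 + 0 + 1 + 5 + 1 + 3 + 1 + 1 + 0 + 0 = 17

17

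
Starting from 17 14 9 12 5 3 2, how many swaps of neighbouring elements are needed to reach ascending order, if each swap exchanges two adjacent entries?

20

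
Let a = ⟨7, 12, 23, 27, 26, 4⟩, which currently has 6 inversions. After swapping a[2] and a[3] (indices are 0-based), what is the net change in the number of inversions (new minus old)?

Positions 2 and 3 hold 23 and 27; after swapping, the array is [7, 12, 27, 23, 26, 4].
For each element, count later entries that are smaller:
7: 1
12: 1
27: 3
23: 1
26: 1
4: 0
Sum: 1 + 1 + 3 + 1 + 1 + 0 = 7
Change: 7 − 6 = +1

+1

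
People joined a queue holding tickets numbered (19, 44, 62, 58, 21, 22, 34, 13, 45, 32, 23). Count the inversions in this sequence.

30

Sweep left to right; for each value list the smaller values that follow it:
19 → 13 → 1
44 → 21, 22, 34, 13, 32, 23 → 6
62 → 58, 21, 22, 34, 13, 45, 32, 23 → 8
58 → 21, 22, 34, 13, 45, 32, 23 → 7
21 → 13 → 1
22 → 13 → 1
34 → 13, 32, 23 → 3
13 → none → 0
45 → 32, 23 → 2
32 → 23 → 1
23 → none → 0
Sum: 1 + 6 + 8 + 7 + 1 + 1 + 3 + 0 + 2 + 1 + 0 = 30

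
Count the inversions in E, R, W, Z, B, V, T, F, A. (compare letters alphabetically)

Sweep left to right; for each value list the smaller values that follow it:
E: 2
R: 3
W: 5
Z: 5
B: 1
V: 3
T: 2
F: 1
A: 0
Sum: 2 + 3 + 5 + 5 + 1 + 3 + 2 + 1 + 0 = 22

22 inversions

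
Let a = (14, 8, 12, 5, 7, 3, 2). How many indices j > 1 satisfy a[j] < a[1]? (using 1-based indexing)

6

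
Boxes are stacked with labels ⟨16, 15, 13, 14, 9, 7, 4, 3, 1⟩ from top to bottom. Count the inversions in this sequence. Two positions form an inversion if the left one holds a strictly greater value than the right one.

35

For each element, count later entries that are smaller:
16 → 15, 13, 14, 9, 7, 4, 3, 1 → 8
15 → 13, 14, 9, 7, 4, 3, 1 → 7
13 → 9, 7, 4, 3, 1 → 5
14 → 9, 7, 4, 3, 1 → 5
9 → 7, 4, 3, 1 → 4
7 → 4, 3, 1 → 3
4 → 3, 1 → 2
3 → 1 → 1
1 → none → 0
Sum: 8 + 7 + 5 + 5 + 4 + 3 + 2 + 1 + 0 = 35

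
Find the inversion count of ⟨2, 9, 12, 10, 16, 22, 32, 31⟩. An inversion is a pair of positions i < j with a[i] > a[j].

Element-by-element contributions:
2: 0
9: 0
12: 1
10: 0
16: 0
22: 0
32: 1
31: 0
Sum: 0 + 0 + 1 + 0 + 0 + 0 + 1 + 0 = 2

There are 2 inversions.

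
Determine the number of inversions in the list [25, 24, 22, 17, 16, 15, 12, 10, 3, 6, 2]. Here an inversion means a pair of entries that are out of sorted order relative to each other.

Sweep left to right; for each value list the smaller values that follow it:
25 → 24, 22, 17, 16, 15, 12, 10, 3, 6, 2 → 10
24 → 22, 17, 16, 15, 12, 10, 3, 6, 2 → 9
22 → 17, 16, 15, 12, 10, 3, 6, 2 → 8
17 → 16, 15, 12, 10, 3, 6, 2 → 7
16 → 15, 12, 10, 3, 6, 2 → 6
15 → 12, 10, 3, 6, 2 → 5
12 → 10, 3, 6, 2 → 4
10 → 3, 6, 2 → 3
3 → 2 → 1
6 → 2 → 1
2 → none → 0
Sum: 10 + 9 + 8 + 7 + 6 + 5 + 4 + 3 + 1 + 1 + 0 = 54

54 inversions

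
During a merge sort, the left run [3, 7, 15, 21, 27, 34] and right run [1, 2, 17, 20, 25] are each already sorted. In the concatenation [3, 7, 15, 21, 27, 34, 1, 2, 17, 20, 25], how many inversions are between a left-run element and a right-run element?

For each element r of the right run, count left-run elements greater than r:
r = 1: 3, 7, 15, 21, 27, 34 → 6
r = 2: 3, 7, 15, 21, 27, 34 → 6
r = 17: 21, 27, 34 → 3
r = 20: 21, 27, 34 → 3
r = 25: 27, 34 → 2
Cross-inversions: 6 + 6 + 3 + 3 + 2 = 20

Cross-inversions: 20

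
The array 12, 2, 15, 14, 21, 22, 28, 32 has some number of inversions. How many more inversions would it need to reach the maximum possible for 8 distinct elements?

26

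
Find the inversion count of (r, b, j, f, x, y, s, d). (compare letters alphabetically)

12

Sweep left to right; for each value list the smaller values that follow it:
r: 4
b: 0
j: 2
f: 1
x: 2
y: 2
s: 1
d: 0
Sum: 4 + 0 + 2 + 1 + 2 + 2 + 1 + 0 = 12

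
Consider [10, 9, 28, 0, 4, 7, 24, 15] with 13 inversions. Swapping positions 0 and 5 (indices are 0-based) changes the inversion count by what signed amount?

-3

Positions 0 and 5 hold 10 and 7; after swapping, the array is [7, 9, 28, 0, 4, 10, 24, 15].
Count, for each position, how many later elements it exceeds:
7: 2
9: 2
28: 5
0: 0
4: 0
10: 0
24: 1
15: 0
Sum: 2 + 2 + 5 + 0 + 0 + 0 + 1 + 0 = 10
Change: 10 − 13 = -3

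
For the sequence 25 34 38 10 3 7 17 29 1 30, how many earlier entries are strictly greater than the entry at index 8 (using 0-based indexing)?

8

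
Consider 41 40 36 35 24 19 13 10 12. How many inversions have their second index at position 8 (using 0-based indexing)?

7

The element at index 8 is 12.
Elements before it: 41, 40, 36, 35, 24, 19, 13, 10
Those larger than 12: 41, 40, 36, 35, 24, 19, 13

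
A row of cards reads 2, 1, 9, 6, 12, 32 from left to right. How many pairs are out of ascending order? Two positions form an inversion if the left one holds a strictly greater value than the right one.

2

For each element, count later entries that are smaller:
2 → 1 → 1
1 → none → 0
9 → 6 → 1
6 → none → 0
12 → none → 0
32 → none → 0
Sum: 1 + 0 + 1 + 0 + 0 + 0 = 2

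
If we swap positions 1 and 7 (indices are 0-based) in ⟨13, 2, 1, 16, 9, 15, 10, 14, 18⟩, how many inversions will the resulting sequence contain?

Positions 1 and 7 hold 2 and 14; after swapping, the array is [13, 14, 1, 16, 9, 15, 10, 2, 18].
Sweep left to right; for each value list the smaller values that follow it:
13 → 1, 9, 10, 2 → 4
14 → 1, 9, 10, 2 → 4
1 → none → 0
16 → 9, 15, 10, 2 → 4
9 → 2 → 1
15 → 10, 2 → 2
10 → 2 → 1
2 → none → 0
18 → none → 0
Sum: 4 + 4 + 0 + 4 + 1 + 2 + 1 + 0 + 0 = 16

16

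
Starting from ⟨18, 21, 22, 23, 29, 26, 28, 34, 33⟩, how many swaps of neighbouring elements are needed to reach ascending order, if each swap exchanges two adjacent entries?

Minimum adjacent swaps = number of inversions (each swap of adjacent out-of-order elements removes one inversion and no swap can remove more).
Count inversions — for each element, later elements that are smaller:
18: none → 0
21: none → 0
22: none → 0
23: none → 0
29: 26, 28 → 2
26: none → 0
28: none → 0
34: 33 → 1
33: none → 0
Total inversions: 0 + 0 + 0 + 0 + 2 + 0 + 0 + 1 + 0 = 3

3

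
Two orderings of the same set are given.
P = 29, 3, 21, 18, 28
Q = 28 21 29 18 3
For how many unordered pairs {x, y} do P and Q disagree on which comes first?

7

Assign each item its position (1..5) in the first ordering, then rewrite the second ordering as that position sequence:
positions: 29→1, 3→2, 21→3, 18→4, 28→5
second ordering as positions: [5, 3, 1, 4, 2]
Discordant pairs = inversions in this position sequence.
5: 3, 1, 4, 2 → 4
3: 1, 2 → 2
1: 0
4: 2 → 1
2: 0
Total: 4 + 2 + 0 + 1 + 0 = 7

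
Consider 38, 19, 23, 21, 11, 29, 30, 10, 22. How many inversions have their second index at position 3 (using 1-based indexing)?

1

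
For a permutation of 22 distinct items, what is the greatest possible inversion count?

There are 231 inversions.

A reversed (strictly descending) arrangement makes every pair an inversion, giving C(22, 2) inversions.
C(22, 2) = 22·21/2 = 231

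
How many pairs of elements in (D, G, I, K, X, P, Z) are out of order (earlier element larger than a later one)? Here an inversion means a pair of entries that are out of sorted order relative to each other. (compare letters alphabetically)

Inversions: 1

For each element, count later entries that are smaller:
D → none → 0
G → none → 0
I → none → 0
K → none → 0
X → P → 1
P → none → 0
Z → none → 0
Sum: 0 + 0 + 0 + 0 + 1 + 0 + 0 = 1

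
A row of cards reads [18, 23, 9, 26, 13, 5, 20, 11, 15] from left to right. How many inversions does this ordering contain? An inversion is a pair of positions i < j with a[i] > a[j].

For each element, count later entries that are smaller:
18: 5
23: 6
9: 1
26: 5
13: 2
5: 0
20: 2
11: 0
15: 0
Sum: 5 + 6 + 1 + 5 + 2 + 0 + 2 + 0 + 0 = 21

Inversions: 21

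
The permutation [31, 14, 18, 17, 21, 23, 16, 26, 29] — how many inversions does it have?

Count, for each position, how many later elements it exceeds:
31 → 14, 18, 17, 21, 23, 16, 26, 29 → 8
14 → none → 0
18 → 17, 16 → 2
17 → 16 → 1
21 → 16 → 1
23 → 16 → 1
16 → none → 0
26 → none → 0
29 → none → 0
Sum: 8 + 0 + 2 + 1 + 1 + 1 + 0 + 0 + 0 = 13

13 inversions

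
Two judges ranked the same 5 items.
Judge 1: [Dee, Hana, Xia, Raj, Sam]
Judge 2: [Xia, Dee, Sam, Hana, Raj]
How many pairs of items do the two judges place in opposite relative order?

4 discordant pairs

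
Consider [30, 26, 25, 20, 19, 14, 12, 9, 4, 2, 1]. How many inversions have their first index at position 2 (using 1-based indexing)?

The element at index 2 is 26.
Elements after it: 25, 20, 19, 14, 12, 9, 4, 2, 1
Those smaller than 26: 25, 20, 19, 14, 12, 9, 4, 2, 1

9 such elements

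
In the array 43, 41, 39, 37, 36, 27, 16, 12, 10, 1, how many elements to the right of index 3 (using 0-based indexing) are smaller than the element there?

6

The element at index 3 is 37.
Elements after it: 36, 27, 16, 12, 10, 1
Those smaller than 37: 36, 27, 16, 12, 10, 1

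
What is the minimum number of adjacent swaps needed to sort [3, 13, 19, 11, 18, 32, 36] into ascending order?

The minimum number of adjacent swaps to sort an array equals its inversion count, since every such swap removes exactly one inversion.
Count inversions — for each element, later elements that are smaller:
3: none → 0
13: 11 → 1
19: 11, 18 → 2
11: none → 0
18: none → 0
32: none → 0
36: none → 0
Total inversions: 0 + 1 + 2 + 0 + 0 + 0 + 0 = 3

3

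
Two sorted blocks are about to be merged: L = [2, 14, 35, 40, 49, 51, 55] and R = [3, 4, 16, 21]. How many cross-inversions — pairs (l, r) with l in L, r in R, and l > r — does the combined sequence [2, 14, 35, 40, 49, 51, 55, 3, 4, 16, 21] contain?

22 split inversions

Take each right-half value and tally the left-half values above it:
r = 3: 14, 35, 40, 49, 51, 55 → 6
r = 4: 14, 35, 40, 49, 51, 55 → 6
r = 16: 35, 40, 49, 51, 55 → 5
r = 21: 35, 40, 49, 51, 55 → 5
Cross-inversions: 6 + 6 + 5 + 5 = 22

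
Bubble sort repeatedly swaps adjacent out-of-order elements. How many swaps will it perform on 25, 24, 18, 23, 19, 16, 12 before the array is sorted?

19 adjacent swaps

Each adjacent swap fixes exactly one inversion, so the minimum swap count equals the number of inversions.
Count inversions — for each element, later elements that are smaller:
25: 24, 18, 23, 19, 16, 12 → 6
24: 18, 23, 19, 16, 12 → 5
18: 16, 12 → 2
23: 19, 16, 12 → 3
19: 16, 12 → 2
16: 12 → 1
12: none → 0
Total inversions: 6 + 5 + 2 + 3 + 2 + 1 + 0 = 19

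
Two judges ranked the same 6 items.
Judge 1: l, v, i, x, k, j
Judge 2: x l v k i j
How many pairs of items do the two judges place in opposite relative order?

4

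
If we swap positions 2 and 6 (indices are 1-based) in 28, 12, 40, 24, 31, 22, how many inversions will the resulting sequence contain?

9

Positions 2 and 6 hold 12 and 22; after swapping, the array is [28, 22, 40, 24, 31, 12].
For each element, count later entries that are smaller:
28: 3
22: 1
40: 3
24: 1
31: 1
12: 0
Sum: 3 + 1 + 3 + 1 + 1 + 0 = 9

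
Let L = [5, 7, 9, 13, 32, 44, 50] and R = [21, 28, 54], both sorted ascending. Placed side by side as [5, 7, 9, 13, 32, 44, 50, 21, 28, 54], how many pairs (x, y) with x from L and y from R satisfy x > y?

Count, for every r in R, how many entries of L exceed r:
r = 21: 32, 44, 50 → 3
r = 28: 32, 44, 50 → 3
r = 54: none → 0
Cross-inversions: 3 + 3 + 0 = 6

6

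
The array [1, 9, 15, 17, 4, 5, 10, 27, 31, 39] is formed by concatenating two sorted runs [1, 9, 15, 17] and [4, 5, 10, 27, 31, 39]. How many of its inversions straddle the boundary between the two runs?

8 cross-inversions

Take each right-half value and tally the left-half values above it:
r = 4: 9, 15, 17 → 3
r = 5: 9, 15, 17 → 3
r = 10: 15, 17 → 2
r = 27: none → 0
r = 31: none → 0
r = 39: none → 0
Cross-inversions: 3 + 3 + 2 + 0 + 0 + 0 = 8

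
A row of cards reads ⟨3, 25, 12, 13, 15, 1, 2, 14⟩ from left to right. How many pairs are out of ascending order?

Count, for each position, how many later elements it exceeds:
3 → 1, 2 → 2
25 → 12, 13, 15, 1, 2, 14 → 6
12 → 1, 2 → 2
13 → 1, 2 → 2
15 → 1, 2, 14 → 3
1 → none → 0
2 → none → 0
14 → none → 0
Sum: 2 + 6 + 2 + 2 + 3 + 0 + 0 + 0 = 15

15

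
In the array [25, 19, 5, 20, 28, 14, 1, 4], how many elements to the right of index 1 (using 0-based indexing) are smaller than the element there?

The element at index 1 is 19.
Elements after it: 5, 20, 28, 14, 1, 4
Those smaller than 19: 5, 14, 1, 4

4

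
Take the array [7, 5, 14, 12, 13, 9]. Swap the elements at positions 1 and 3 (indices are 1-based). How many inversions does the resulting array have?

Positions 1 and 3 hold 7 and 14; after swapping, the array is [14, 5, 7, 12, 13, 9].
Sweep left to right; for each value list the smaller values that follow it:
14: 5
5: 0
7: 0
12: 1
13: 1
9: 0
Sum: 5 + 0 + 0 + 1 + 1 + 0 = 7

7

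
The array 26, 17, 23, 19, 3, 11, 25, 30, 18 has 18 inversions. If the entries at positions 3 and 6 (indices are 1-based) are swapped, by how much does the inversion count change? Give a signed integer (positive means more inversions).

Positions 3 and 6 hold 23 and 11; after swapping, the array is [26, 17, 11, 19, 3, 23, 25, 30, 18].
Count, for each position, how many later elements it exceeds:
26 → 17, 11, 19, 3, 23, 25, 18 → 7
17 → 11, 3 → 2
11 → 3 → 1
19 → 3, 18 → 2
3 → none → 0
23 → 18 → 1
25 → 18 → 1
30 → 18 → 1
18 → none → 0
Sum: 7 + 2 + 1 + 2 + 0 + 1 + 1 + 1 + 0 = 15
Change: 15 − 18 = -3

-3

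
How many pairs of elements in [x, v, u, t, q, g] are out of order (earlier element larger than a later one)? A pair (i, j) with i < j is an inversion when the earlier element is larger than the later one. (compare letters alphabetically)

15

For each element, count later entries that are smaller:
x → v, u, t, q, g → 5
v → u, t, q, g → 4
u → t, q, g → 3
t → q, g → 2
q → g → 1
g → none → 0
Sum: 5 + 4 + 3 + 2 + 1 + 0 = 15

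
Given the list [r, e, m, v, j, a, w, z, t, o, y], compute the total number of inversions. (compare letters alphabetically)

19

Count, for each position, how many later elements it exceeds:
r → e, m, j, a, o → 5
e → a → 1
m → j, a → 2
v → j, a, t, o → 4
j → a → 1
a → none → 0
w → t, o → 2
z → t, o, y → 3
t → o → 1
o → none → 0
y → none → 0
Sum: 5 + 1 + 2 + 4 + 1 + 0 + 2 + 3 + 1 + 0 + 0 = 19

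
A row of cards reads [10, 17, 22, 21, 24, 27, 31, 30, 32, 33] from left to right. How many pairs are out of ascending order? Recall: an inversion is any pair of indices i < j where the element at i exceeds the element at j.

2 out-of-order pairs

Count, for each position, how many later elements it exceeds:
10 → none → 0
17 → none → 0
22 → 21 → 1
21 → none → 0
24 → none → 0
27 → none → 0
31 → 30 → 1
30 → none → 0
32 → none → 0
33 → none → 0
Sum: 0 + 0 + 1 + 0 + 0 + 0 + 1 + 0 + 0 + 0 = 2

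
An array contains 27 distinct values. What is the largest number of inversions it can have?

The maximum occurs when the array is in strictly decreasing order: every one of the C(27, 2) pairs is inverted.
C(27, 2) = 27·26/2 = 351

351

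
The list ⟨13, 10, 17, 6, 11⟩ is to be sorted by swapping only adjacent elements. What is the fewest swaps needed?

Each adjacent swap fixes exactly one inversion, so the minimum swap count equals the number of inversions.
Count inversions — for each element, later elements that are smaller:
13: 10, 6, 11 → 3
10: 6 → 1
17: 6, 11 → 2
6: none → 0
11: none → 0
Total inversions: 3 + 1 + 2 + 0 + 0 = 6

6 adjacent swaps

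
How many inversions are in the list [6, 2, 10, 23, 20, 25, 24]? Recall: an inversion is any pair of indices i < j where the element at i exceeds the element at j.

3 inversions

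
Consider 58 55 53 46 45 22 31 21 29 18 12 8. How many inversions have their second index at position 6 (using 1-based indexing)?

The element at index 6 is 22.
Elements before it: 58, 55, 53, 46, 45
Those larger than 22: 58, 55, 53, 46, 45

5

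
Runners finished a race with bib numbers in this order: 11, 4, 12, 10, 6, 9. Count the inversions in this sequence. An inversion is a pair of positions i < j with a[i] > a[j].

There are 9 inversions.

Listing every pair i<j with a[i]>a[j] (using 1-based positions):
(1,2): 11 > 4
(1,4): 11 > 10
(1,5): 11 > 6
(1,6): 11 > 9
(3,4): 12 > 10
(3,5): 12 > 6
(3,6): 12 > 9
(4,5): 10 > 6
(4,6): 10 > 9
That's 9 pairs.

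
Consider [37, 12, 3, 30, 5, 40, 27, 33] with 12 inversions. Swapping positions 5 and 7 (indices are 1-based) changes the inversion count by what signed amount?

+1

Positions 5 and 7 hold 5 and 27; after swapping, the array is [37, 12, 3, 30, 27, 40, 5, 33].
Element-by-element contributions:
37: 6
12: 2
3: 0
30: 2
27: 1
40: 2
5: 0
33: 0
Sum: 6 + 2 + 0 + 2 + 1 + 2 + 0 + 0 = 13
Change: 13 − 12 = +1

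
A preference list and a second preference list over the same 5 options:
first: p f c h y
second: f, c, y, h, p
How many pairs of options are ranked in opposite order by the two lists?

Assign each item its position (1..5) in the first ordering, then rewrite the second ordering as that position sequence:
positions: p→1, f→2, c→3, h→4, y→5
second ordering as positions: [2, 3, 5, 4, 1]
Discordant pairs = inversions in this position sequence.
2: 1 → 1
3: 1 → 1
5: 4, 1 → 2
4: 1 → 1
1: 0
Total: 1 + 1 + 2 + 1 + 0 = 5

Pairs: 5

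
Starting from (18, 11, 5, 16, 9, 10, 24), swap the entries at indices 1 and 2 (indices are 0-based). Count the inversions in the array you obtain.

9

Positions 1 and 2 hold 11 and 5; after swapping, the array is [18, 5, 11, 16, 9, 10, 24].
Sweep left to right; for each value list the smaller values that follow it:
18 → 5, 11, 16, 9, 10 → 5
5 → none → 0
11 → 9, 10 → 2
16 → 9, 10 → 2
9 → none → 0
10 → none → 0
24 → none → 0
Sum: 5 + 0 + 2 + 2 + 0 + 0 + 0 = 9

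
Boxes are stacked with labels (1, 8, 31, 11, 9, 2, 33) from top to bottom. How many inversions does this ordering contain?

7 inversions

Listing every pair i<j with a[i]>a[j] (using 1-based positions):
(2,6): 8 > 2
(3,4): 31 > 11
(3,5): 31 > 9
(3,6): 31 > 2
(4,5): 11 > 9
(4,6): 11 > 2
(5,6): 9 > 2
That's 7 pairs.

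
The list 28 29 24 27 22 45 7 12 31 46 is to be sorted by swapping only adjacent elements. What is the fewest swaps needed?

Each adjacent swap fixes exactly one inversion, so the minimum swap count equals the number of inversions.
Count inversions — for each element, later elements that are smaller:
28: 24, 27, 22, 7, 12 → 5
29: 24, 27, 22, 7, 12 → 5
24: 22, 7, 12 → 3
27: 22, 7, 12 → 3
22: 7, 12 → 2
45: 7, 12, 31 → 3
7: none → 0
12: none → 0
31: none → 0
46: none → 0
Total inversions: 5 + 5 + 3 + 3 + 2 + 3 + 0 + 0 + 0 + 0 = 21

21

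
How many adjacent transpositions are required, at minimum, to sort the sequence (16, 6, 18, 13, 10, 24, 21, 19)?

9 swaps

Each adjacent swap fixes exactly one inversion, so the minimum swap count equals the number of inversions.
Count inversions — for each element, later elements that are smaller:
16: 6, 13, 10 → 3
6: none → 0
18: 13, 10 → 2
13: 10 → 1
10: none → 0
24: 21, 19 → 2
21: 19 → 1
19: none → 0
Total inversions: 3 + 0 + 2 + 1 + 0 + 2 + 1 + 0 = 9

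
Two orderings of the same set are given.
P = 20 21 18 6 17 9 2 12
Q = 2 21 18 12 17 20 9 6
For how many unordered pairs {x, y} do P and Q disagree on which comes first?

Disagreeing pairs: 15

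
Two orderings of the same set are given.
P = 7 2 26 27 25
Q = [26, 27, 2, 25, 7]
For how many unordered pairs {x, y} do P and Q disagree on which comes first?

Assign each item its position (1..5) in the first ordering, then rewrite the second ordering as that position sequence:
positions: 7→1, 2→2, 26→3, 27→4, 25→5
second ordering as positions: [3, 4, 2, 5, 1]
Discordant pairs = inversions in this position sequence.
3: 2, 1 → 2
4: 2, 1 → 2
2: 1 → 1
5: 1 → 1
1: 0
Total: 2 + 2 + 1 + 1 + 0 = 6

Disagreeing pairs: 6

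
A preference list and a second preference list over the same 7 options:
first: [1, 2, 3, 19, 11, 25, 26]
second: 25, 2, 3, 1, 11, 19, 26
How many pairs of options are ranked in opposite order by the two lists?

8

Assign each item its position (1..7) in the first ordering, then rewrite the second ordering as that position sequence:
positions: 1→1, 2→2, 3→3, 19→4, 11→5, 25→6, 26→7
second ordering as positions: [6, 2, 3, 1, 5, 4, 7]
Discordant pairs = inversions in this position sequence.
6: 2, 3, 1, 5, 4 → 5
2: 1 → 1
3: 1 → 1
1: 0
5: 4 → 1
4: 0
7: 0
Total: 5 + 1 + 1 + 0 + 1 + 0 + 0 = 8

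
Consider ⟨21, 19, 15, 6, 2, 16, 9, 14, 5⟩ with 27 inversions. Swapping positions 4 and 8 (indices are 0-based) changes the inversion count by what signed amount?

Positions 4 and 8 hold 2 and 5; after swapping, the array is [21, 19, 15, 6, 5, 16, 9, 14, 2].
Count, for each position, how many later elements it exceeds:
21: 8
19: 7
15: 5
6: 2
5: 1
16: 3
9: 1
14: 1
2: 0
Sum: 8 + 7 + 5 + 2 + 1 + 3 + 1 + 1 + 0 = 28
Change: 28 − 27 = +1

+1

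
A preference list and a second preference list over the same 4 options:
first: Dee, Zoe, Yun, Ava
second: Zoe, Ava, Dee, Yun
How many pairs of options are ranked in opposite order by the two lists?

Assign each item its position (1..4) in the first ordering, then rewrite the second ordering as that position sequence:
positions: Dee→1, Zoe→2, Yun→3, Ava→4
second ordering as positions: [2, 4, 1, 3]
Discordant pairs = inversions in this position sequence.
2: 1 → 1
4: 1, 3 → 2
1: 0
3: 0
Total: 1 + 2 + 0 + 0 = 3

Pairs: 3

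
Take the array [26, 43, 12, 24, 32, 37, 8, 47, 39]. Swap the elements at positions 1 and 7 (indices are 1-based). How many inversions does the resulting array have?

9 inversions

Positions 1 and 7 hold 26 and 8; after swapping, the array is [8, 43, 12, 24, 32, 37, 26, 47, 39].
Sweep left to right; for each value list the smaller values that follow it:
8 → none → 0
43 → 12, 24, 32, 37, 26, 39 → 6
12 → none → 0
24 → none → 0
32 → 26 → 1
37 → 26 → 1
26 → none → 0
47 → 39 → 1
39 → none → 0
Sum: 0 + 6 + 0 + 0 + 1 + 1 + 0 + 1 + 0 = 9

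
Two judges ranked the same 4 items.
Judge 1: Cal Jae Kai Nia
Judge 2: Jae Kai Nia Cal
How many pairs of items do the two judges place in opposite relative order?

3

Assign each item its position (1..4) in the first ordering, then rewrite the second ordering as that position sequence:
positions: Cal→1, Jae→2, Kai→3, Nia→4
second ordering as positions: [2, 3, 4, 1]
Discordant pairs = inversions in this position sequence.
2: 1 → 1
3: 1 → 1
4: 1 → 1
1: 0
Total: 1 + 1 + 1 + 0 = 3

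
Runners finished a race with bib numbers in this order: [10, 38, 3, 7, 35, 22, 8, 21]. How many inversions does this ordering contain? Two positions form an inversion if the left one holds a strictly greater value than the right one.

14 out-of-order pairs

For each element, count later entries that are smaller:
10 → 3, 7, 8 → 3
38 → 3, 7, 35, 22, 8, 21 → 6
3 → none → 0
7 → none → 0
35 → 22, 8, 21 → 3
22 → 8, 21 → 2
8 → none → 0
21 → none → 0
Sum: 3 + 6 + 0 + 0 + 3 + 2 + 0 + 0 = 14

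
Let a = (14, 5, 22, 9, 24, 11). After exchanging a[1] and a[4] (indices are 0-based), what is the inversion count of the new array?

11

Positions 1 and 4 hold 5 and 24; after swapping, the array is [14, 24, 22, 9, 5, 11].
Element-by-element contributions:
14 → 9, 5, 11 → 3
24 → 22, 9, 5, 11 → 4
22 → 9, 5, 11 → 3
9 → 5 → 1
5 → none → 0
11 → none → 0
Sum: 3 + 4 + 3 + 1 + 0 + 0 = 11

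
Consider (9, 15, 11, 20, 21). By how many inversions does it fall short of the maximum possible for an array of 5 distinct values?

Maximum inversions for 5 distinct elements is C(5, 2) = 5·4/2 = 10.
Current inversions — for each element, count later smaller elements:
9: 0
15: 1
11: 0
20: 0
21: 0
Current total: 0 + 1 + 0 + 0 + 0 = 1
Shortfall: 10 − 1 = 9

9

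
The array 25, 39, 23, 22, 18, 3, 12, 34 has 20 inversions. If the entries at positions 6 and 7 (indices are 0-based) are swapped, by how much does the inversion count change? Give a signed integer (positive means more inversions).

+1

Positions 6 and 7 hold 12 and 34; after swapping, the array is [25, 39, 23, 22, 18, 3, 34, 12].
Element-by-element contributions:
25 → 23, 22, 18, 3, 12 → 5
39 → 23, 22, 18, 3, 34, 12 → 6
23 → 22, 18, 3, 12 → 4
22 → 18, 3, 12 → 3
18 → 3, 12 → 2
3 → none → 0
34 → 12 → 1
12 → none → 0
Sum: 5 + 6 + 4 + 3 + 2 + 0 + 1 + 0 = 21
Change: 21 − 20 = +1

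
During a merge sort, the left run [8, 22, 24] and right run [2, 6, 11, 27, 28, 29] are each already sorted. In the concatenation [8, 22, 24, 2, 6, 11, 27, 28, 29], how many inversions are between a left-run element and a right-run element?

Count, for every r in R, how many entries of L exceed r:
r = 2: 8, 22, 24 → 3
r = 6: 8, 22, 24 → 3
r = 11: 22, 24 → 2
r = 27: none → 0
r = 28: none → 0
r = 29: none → 0
Cross-inversions: 3 + 3 + 2 + 0 + 0 + 0 = 8

Cross-inversions: 8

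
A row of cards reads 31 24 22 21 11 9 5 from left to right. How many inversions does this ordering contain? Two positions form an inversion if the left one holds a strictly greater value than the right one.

Element-by-element contributions:
31 → 24, 22, 21, 11, 9, 5 → 6
24 → 22, 21, 11, 9, 5 → 5
22 → 21, 11, 9, 5 → 4
21 → 11, 9, 5 → 3
11 → 9, 5 → 2
9 → 5 → 1
5 → none → 0
Sum: 6 + 5 + 4 + 3 + 2 + 1 + 0 = 21

21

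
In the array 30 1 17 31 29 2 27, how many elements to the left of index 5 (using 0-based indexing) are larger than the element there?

4

The element at index 5 is 2.
Elements before it: 30, 1, 17, 31, 29
Those larger than 2: 30, 17, 31, 29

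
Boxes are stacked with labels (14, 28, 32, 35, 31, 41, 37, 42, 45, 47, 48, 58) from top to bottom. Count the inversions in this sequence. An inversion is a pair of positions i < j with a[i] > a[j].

Count, for each position, how many later elements it exceeds:
14 → none → 0
28 → none → 0
32 → 31 → 1
35 → 31 → 1
31 → none → 0
41 → 37 → 1
37 → none → 0
42 → none → 0
45 → none → 0
47 → none → 0
48 → none → 0
58 → none → 0
Sum: 0 + 0 + 1 + 1 + 0 + 1 + 0 + 0 + 0 + 0 + 0 + 0 = 3

3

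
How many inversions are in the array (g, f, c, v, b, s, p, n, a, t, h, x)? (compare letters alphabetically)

For each element, count later entries that are smaller:
g → f, c, b, a → 4
f → c, b, a → 3
c → b, a → 2
v → b, s, p, n, a, t, h → 7
b → a → 1
s → p, n, a, h → 4
p → n, a, h → 3
n → a, h → 2
a → none → 0
t → h → 1
h → none → 0
x → none → 0
Sum: 4 + 3 + 2 + 7 + 1 + 4 + 3 + 2 + 0 + 1 + 0 + 0 = 27

27 inversions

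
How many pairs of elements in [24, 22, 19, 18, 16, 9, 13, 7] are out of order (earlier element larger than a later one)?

There are 27 inversions.

Sweep left to right; for each value list the smaller values that follow it:
24 → 22, 19, 18, 16, 9, 13, 7 → 7
22 → 19, 18, 16, 9, 13, 7 → 6
19 → 18, 16, 9, 13, 7 → 5
18 → 16, 9, 13, 7 → 4
16 → 9, 13, 7 → 3
9 → 7 → 1
13 → 7 → 1
7 → none → 0
Sum: 7 + 6 + 5 + 4 + 3 + 1 + 1 + 0 = 27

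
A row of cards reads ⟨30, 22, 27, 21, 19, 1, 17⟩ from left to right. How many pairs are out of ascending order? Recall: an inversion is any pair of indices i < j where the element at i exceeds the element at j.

For each element, count later entries that are smaller:
30 → 22, 27, 21, 19, 1, 17 → 6
22 → 21, 19, 1, 17 → 4
27 → 21, 19, 1, 17 → 4
21 → 19, 1, 17 → 3
19 → 1, 17 → 2
1 → none → 0
17 → none → 0
Sum: 6 + 4 + 4 + 3 + 2 + 0 + 0 = 19

19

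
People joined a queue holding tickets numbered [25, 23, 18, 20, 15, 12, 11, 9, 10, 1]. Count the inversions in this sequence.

Element-by-element contributions:
25 → 23, 18, 20, 15, 12, 11, 9, 10, 1 → 9
23 → 18, 20, 15, 12, 11, 9, 10, 1 → 8
18 → 15, 12, 11, 9, 10, 1 → 6
20 → 15, 12, 11, 9, 10, 1 → 6
15 → 12, 11, 9, 10, 1 → 5
12 → 11, 9, 10, 1 → 4
11 → 9, 10, 1 → 3
9 → 1 → 1
10 → 1 → 1
1 → none → 0
Sum: 9 + 8 + 6 + 6 + 5 + 4 + 3 + 1 + 1 + 0 = 43

43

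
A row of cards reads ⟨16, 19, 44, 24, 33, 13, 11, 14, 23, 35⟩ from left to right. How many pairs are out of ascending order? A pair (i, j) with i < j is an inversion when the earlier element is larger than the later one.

22

Sweep left to right; for each value list the smaller values that follow it:
16 → 13, 11, 14 → 3
19 → 13, 11, 14 → 3
44 → 24, 33, 13, 11, 14, 23, 35 → 7
24 → 13, 11, 14, 23 → 4
33 → 13, 11, 14, 23 → 4
13 → 11 → 1
11 → none → 0
14 → none → 0
23 → none → 0
35 → none → 0
Sum: 3 + 3 + 7 + 4 + 4 + 1 + 0 + 0 + 0 + 0 = 22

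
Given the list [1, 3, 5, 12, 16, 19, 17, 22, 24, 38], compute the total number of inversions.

Element-by-element contributions:
1 → none → 0
3 → none → 0
5 → none → 0
12 → none → 0
16 → none → 0
19 → 17 → 1
17 → none → 0
22 → none → 0
24 → none → 0
38 → none → 0
Sum: 0 + 0 + 0 + 0 + 0 + 1 + 0 + 0 + 0 + 0 = 1

1 inversion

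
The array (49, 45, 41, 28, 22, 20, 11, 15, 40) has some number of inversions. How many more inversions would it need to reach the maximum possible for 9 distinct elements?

6 inversions short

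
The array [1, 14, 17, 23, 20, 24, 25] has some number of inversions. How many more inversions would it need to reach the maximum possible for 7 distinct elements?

20

Maximum inversions for 7 distinct elements is C(7, 2) = 7·6/2 = 21.
Current inversions — for each element, count later smaller elements:
1: 0
14: 0
17: 0
23: 1
20: 0
24: 0
25: 0
Current total: 0 + 0 + 0 + 1 + 0 + 0 + 0 = 1
Shortfall: 21 − 1 = 20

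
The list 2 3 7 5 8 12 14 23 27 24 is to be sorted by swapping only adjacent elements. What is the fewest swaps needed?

There are 2 swaps.

The minimum number of adjacent swaps to sort an array equals its inversion count, since every such swap removes exactly one inversion.
Count inversions — for each element, later elements that are smaller:
2: none → 0
3: none → 0
7: 5 → 1
5: none → 0
8: none → 0
12: none → 0
14: none → 0
23: none → 0
27: 24 → 1
24: none → 0
Total inversions: 0 + 0 + 1 + 0 + 0 + 0 + 0 + 0 + 1 + 0 = 2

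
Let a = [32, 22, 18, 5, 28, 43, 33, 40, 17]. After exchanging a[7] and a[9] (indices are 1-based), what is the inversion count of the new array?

Positions 7 and 9 hold 33 and 17; after swapping, the array is [32, 22, 18, 5, 28, 43, 17, 40, 33].
Count, for each position, how many later elements it exceeds:
32 → 22, 18, 5, 28, 17 → 5
22 → 18, 5, 17 → 3
18 → 5, 17 → 2
5 → none → 0
28 → 17 → 1
43 → 17, 40, 33 → 3
17 → none → 0
40 → 33 → 1
33 → none → 0
Sum: 5 + 3 + 2 + 0 + 1 + 3 + 0 + 1 + 0 = 15

15 inversions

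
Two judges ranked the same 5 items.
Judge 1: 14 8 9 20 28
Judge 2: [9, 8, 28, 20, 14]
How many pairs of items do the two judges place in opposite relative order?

6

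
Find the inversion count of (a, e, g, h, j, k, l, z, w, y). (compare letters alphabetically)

2 inversions

Element-by-element contributions:
a: 0
e: 0
g: 0
h: 0
j: 0
k: 0
l: 0
z: 2
w: 0
y: 0
Sum: 0 + 0 + 0 + 0 + 0 + 0 + 0 + 2 + 0 + 0 = 2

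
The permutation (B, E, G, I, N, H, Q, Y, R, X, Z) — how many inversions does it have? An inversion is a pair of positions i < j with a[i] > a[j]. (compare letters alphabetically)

Sweep left to right; for each value list the smaller values that follow it:
B → none → 0
E → none → 0
G → none → 0
I → H → 1
N → H → 1
H → none → 0
Q → none → 0
Y → R, X → 2
R → none → 0
X → none → 0
Z → none → 0
Sum: 0 + 0 + 0 + 1 + 1 + 0 + 0 + 2 + 0 + 0 + 0 = 4

4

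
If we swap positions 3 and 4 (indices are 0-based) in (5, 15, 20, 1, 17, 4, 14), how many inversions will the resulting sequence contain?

Positions 3 and 4 hold 1 and 17; after swapping, the array is [5, 15, 20, 17, 1, 4, 14].
Element-by-element contributions:
5: 2
15: 3
20: 4
17: 3
1: 0
4: 0
14: 0
Sum: 2 + 3 + 4 + 3 + 0 + 0 + 0 = 12

Inversions: 12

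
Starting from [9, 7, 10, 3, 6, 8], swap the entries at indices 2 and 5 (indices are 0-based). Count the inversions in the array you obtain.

Positions 2 and 5 hold 10 and 8; after swapping, the array is [9, 7, 8, 3, 6, 10].
Sweep left to right; for each value list the smaller values that follow it:
9 → 7, 8, 3, 6 → 4
7 → 3, 6 → 2
8 → 3, 6 → 2
3 → none → 0
6 → none → 0
10 → none → 0
Sum: 4 + 2 + 2 + 0 + 0 + 0 = 8

8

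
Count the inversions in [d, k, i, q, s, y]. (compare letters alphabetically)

For each element, count later entries that are smaller:
d → none → 0
k → i → 1
i → none → 0
q → none → 0
s → none → 0
y → none → 0
Sum: 0 + 1 + 0 + 0 + 0 + 0 = 1

1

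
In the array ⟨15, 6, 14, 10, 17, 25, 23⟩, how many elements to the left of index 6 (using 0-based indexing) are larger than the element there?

1 such element

The element at index 6 is 23.
Elements before it: 15, 6, 14, 10, 17, 25
Those larger than 23: 25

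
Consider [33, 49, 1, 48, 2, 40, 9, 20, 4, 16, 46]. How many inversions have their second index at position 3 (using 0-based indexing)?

The element at index 3 is 48.
Elements before it: 33, 49, 1
Those larger than 48: 49

1 such element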